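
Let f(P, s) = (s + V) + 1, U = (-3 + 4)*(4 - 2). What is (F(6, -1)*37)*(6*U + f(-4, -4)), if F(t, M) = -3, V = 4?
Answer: -1443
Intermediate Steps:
U = 2 (U = 1*2 = 2)
f(P, s) = 5 + s (f(P, s) = (s + 4) + 1 = (4 + s) + 1 = 5 + s)
(F(6, -1)*37)*(6*U + f(-4, -4)) = (-3*37)*(6*2 + (5 - 4)) = -111*(12 + 1) = -111*13 = -1443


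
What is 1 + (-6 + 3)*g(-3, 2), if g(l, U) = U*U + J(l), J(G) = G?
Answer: -2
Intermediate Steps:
g(l, U) = l + U² (g(l, U) = U*U + l = U² + l = l + U²)
1 + (-6 + 3)*g(-3, 2) = 1 + (-6 + 3)*(-3 + 2²) = 1 - 3*(-3 + 4) = 1 - 3*1 = 1 - 3 = -2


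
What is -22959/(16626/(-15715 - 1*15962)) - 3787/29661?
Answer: 7190519678987/164381262 ≈ 43743.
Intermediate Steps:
-22959/(16626/(-15715 - 1*15962)) - 3787/29661 = -22959/(16626/(-15715 - 15962)) - 3787*1/29661 = -22959/(16626/(-31677)) - 3787/29661 = -22959/(16626*(-1/31677)) - 3787/29661 = -22959/(-5542/10559) - 3787/29661 = -22959*(-10559/5542) - 3787/29661 = 242424081/5542 - 3787/29661 = 7190519678987/164381262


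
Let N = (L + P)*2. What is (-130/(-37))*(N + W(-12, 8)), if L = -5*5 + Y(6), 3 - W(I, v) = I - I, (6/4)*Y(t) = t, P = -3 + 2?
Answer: -5330/37 ≈ -144.05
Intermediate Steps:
P = -1
Y(t) = 2*t/3
W(I, v) = 3 (W(I, v) = 3 - (I - I) = 3 - 1*0 = 3 + 0 = 3)
L = -21 (L = -5*5 + (⅔)*6 = -25 + 4 = -21)
N = -44 (N = (-21 - 1)*2 = -22*2 = -44)
(-130/(-37))*(N + W(-12, 8)) = (-130/(-37))*(-44 + 3) = -130*(-1/37)*(-41) = (130/37)*(-41) = -5330/37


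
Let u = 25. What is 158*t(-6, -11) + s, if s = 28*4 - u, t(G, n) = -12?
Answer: -1809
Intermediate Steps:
s = 87 (s = 28*4 - 1*25 = 112 - 25 = 87)
158*t(-6, -11) + s = 158*(-12) + 87 = -1896 + 87 = -1809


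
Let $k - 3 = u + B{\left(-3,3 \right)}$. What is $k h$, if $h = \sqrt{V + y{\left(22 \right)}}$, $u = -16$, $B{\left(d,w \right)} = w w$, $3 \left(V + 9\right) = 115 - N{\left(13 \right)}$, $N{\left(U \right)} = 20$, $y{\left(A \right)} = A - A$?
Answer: $- \frac{8 \sqrt{51}}{3} \approx -19.044$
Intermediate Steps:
$y{\left(A \right)} = 0$
$V = \frac{68}{3}$ ($V = -9 + \frac{115 - 20}{3} = -9 + \frac{1}{3} \cdot 95 = -9 + \frac{95}{3} = \frac{68}{3} \approx 22.667$)
$B{\left(d,w \right)} = w^{2}$
$h = \frac{2 \sqrt{51}}{3}$ ($h = \sqrt{\frac{68}{3} + 0} = \sqrt{\frac{68}{3}} = \frac{2 \sqrt{51}}{3} \approx 4.761$)
$k = -4$ ($k = 3 - \left(16 - 3^{2}\right) = 3 + \left(-16 + 9\right) = 3 - 7 = -4$)
$k h = - 4 \frac{2 \sqrt{51}}{3} = - \frac{8 \sqrt{51}}{3}$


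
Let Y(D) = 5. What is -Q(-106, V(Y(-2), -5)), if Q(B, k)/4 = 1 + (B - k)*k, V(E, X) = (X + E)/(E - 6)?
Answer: -4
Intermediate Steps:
V(E, X) = (E + X)/(-6 + E)
Q(B, k) = 4 + 4*k*(B - k) (Q(B, k) = 4*(1 + (B - k)*k) = 4*(1 + k*(B - k)) = 4 + 4*k*(B - k))
-Q(-106, V(Y(-2), -5)) = -(4 - 4*(5 - 5)²/(-6 + 5)² + 4*(-106)*((5 - 5)/(-6 + 5))) = -(4 - 4*(0/(-1))² + 4*(-106)*(0/(-1))) = -(4 - 4*(-1*0)² + 4*(-106)*(-1*0)) = -(4 - 4*0² + 4*(-106)*0) = -(4 - 4*0 + 0) = -(4 + 0 + 0) = -1*4 = -4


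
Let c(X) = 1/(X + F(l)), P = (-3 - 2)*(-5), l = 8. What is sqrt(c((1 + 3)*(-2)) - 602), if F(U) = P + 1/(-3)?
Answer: I*sqrt(60194)/10 ≈ 24.534*I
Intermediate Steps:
P = 25 (P = -5*(-5) = 25)
F(U) = 74/3 (F(U) = 25 + 1/(-3) = 25 - 1/3 = 74/3)
c(X) = 1/(74/3 + X) (c(X) = 1/(X + 74/3) = 1/(74/3 + X))
sqrt(c((1 + 3)*(-2)) - 602) = sqrt(3/(74 + 3*((1 + 3)*(-2))) - 602) = sqrt(3/(74 + 3*(4*(-2))) - 602) = sqrt(3/(74 + 3*(-8)) - 602) = sqrt(3/(74 - 24) - 602) = sqrt(3/50 - 602) = sqrt(-30097/50) = I*sqrt(60194)/10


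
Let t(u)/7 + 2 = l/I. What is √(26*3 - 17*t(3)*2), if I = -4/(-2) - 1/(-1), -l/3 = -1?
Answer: 2*√79 ≈ 17.776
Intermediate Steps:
l = 3 (l = -3*(-1) = 3)
I = 3 (I = -4*(-½) - 1*(-1) = 2 + 1 = 3)
t(u) = -7 (t(u) = -14 + 7*(3/3) = -14 + 7*(3*(⅓)) = -14 + 7*1 = -14 + 7 = -7)
√(26*3 - 17*t(3)*2) = √(26*3 - 17*(-7)*2) = √(78 + 119*2) = √(78 + 238) = √316 = 2*√79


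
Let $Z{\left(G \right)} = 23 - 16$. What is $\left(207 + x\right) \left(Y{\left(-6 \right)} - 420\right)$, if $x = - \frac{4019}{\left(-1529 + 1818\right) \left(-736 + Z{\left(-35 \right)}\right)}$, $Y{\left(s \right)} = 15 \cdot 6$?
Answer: $- \frac{4797648460}{70227} \approx -68316.0$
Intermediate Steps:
$Z{\left(G \right)} = 7$ ($Z{\left(G \right)} = 23 - 16 = 7$)
$Y{\left(s \right)} = 90$
$x = \frac{4019}{210681}$ ($x = - \frac{4019}{\left(-1529 + 1818\right) \left(-736 + 7\right)} = - \frac{4019}{289 \left(-729\right)} = - \frac{4019}{-210681} = \left(-4019\right) \left(- \frac{1}{210681}\right) = \frac{4019}{210681} \approx 0.019076$)
$\left(207 + x\right) \left(Y{\left(-6 \right)} - 420\right) = \left(207 + \frac{4019}{210681}\right) \left(90 - 420\right) = \frac{43614986}{210681} \left(-330\right) = - \frac{4797648460}{70227}$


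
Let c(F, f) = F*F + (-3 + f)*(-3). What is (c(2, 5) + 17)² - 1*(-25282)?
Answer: 25507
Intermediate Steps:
c(F, f) = 9 + F² - 3*f (c(F, f) = F² + (9 - 3*f) = 9 + F² - 3*f)
(c(2, 5) + 17)² - 1*(-25282) = ((9 + 2² - 3*5) + 17)² - 1*(-25282) = ((9 + 4 - 15) + 17)² + 25282 = (-2 + 17)² + 25282 = 15² + 25282 = 225 + 25282 = 25507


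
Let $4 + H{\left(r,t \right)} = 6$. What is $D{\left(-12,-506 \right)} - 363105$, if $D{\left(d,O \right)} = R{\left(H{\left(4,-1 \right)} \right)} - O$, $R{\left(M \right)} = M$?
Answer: $-362597$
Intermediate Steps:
$H{\left(r,t \right)} = 2$ ($H{\left(r,t \right)} = -4 + 6 = 2$)
$D{\left(d,O \right)} = 2 - O$
$D{\left(-12,-506 \right)} - 363105 = \left(2 - -506\right) - 363105 = \left(2 + 506\right) - 363105 = 508 - 363105 = -362597$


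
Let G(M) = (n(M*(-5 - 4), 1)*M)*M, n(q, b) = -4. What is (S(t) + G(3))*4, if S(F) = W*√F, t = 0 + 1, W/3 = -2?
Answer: -168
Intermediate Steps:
W = -6 (W = 3*(-2) = -6)
t = 1
S(F) = -6*√F
G(M) = -4*M² (G(M) = (-4*M)*M = -4*M²)
(S(t) + G(3))*4 = (-6*√1 - 4*3²)*4 = (-6*1 - 4*9)*4 = (-6 - 36)*4 = -42*4 = -168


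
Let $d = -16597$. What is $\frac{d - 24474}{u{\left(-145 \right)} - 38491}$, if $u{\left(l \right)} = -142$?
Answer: $\frac{41071}{38633} \approx 1.0631$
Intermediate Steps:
$\frac{d - 24474}{u{\left(-145 \right)} - 38491} = \frac{-16597 - 24474}{-142 - 38491} = - \frac{41071}{-38633} = \left(-41071\right) \left(- \frac{1}{38633}\right) = \frac{41071}{38633}$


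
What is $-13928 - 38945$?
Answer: $-52873$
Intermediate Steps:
$-13928 - 38945 = -52873$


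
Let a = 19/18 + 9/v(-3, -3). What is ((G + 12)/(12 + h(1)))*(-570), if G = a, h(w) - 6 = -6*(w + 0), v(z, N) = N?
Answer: -17195/36 ≈ -477.64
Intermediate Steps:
h(w) = 6 - 6*w (h(w) = 6 - 6*(w + 0) = 6 - 6*w)
a = -35/18 (a = 19/18 + 9/(-3) = 19*(1/18) + 9*(-⅓) = 19/18 - 3 = -35/18 ≈ -1.9444)
G = -35/18 ≈ -1.9444
((G + 12)/(12 + h(1)))*(-570) = ((-35/18 + 12)/(12 + (6 - 6*1)))*(-570) = (181/(18*(12 + (6 - 6))))*(-570) = (181/(18*(12 + 0)))*(-570) = ((181/18)/12)*(-570) = ((181/18)*(1/12))*(-570) = (181/216)*(-570) = -17195/36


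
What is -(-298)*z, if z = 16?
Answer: 4768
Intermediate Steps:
-(-298)*z = -(-298)*16 = -1*(-4768) = 4768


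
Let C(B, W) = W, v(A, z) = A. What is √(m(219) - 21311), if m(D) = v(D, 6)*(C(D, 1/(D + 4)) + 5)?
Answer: I*√1005272627/223 ≈ 142.18*I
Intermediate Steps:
m(D) = D*(5 + 1/(4 + D)) (m(D) = D*(1/(D + 4) + 5) = D*(1/(4 + D) + 5) = D*(5 + 1/(4 + D)))
√(m(219) - 21311) = √(219*(21 + 5*219)/(4 + 219) - 21311) = √(219*(21 + 1095)/223 - 21311) = √(219*(1/223)*1116 - 21311) = √(244404/223 - 21311) = √(-4507949/223) = I*√1005272627/223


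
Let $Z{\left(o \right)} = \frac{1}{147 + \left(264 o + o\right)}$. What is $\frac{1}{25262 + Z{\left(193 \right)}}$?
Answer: $\frac{51292}{1295738505} \approx 3.9585 \cdot 10^{-5}$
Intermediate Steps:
$Z{\left(o \right)} = \frac{1}{147 + 265 o}$
$\frac{1}{25262 + Z{\left(193 \right)}} = \frac{1}{25262 + \frac{1}{147 + 265 \cdot 193}} = \frac{1}{25262 + \frac{1}{147 + 51145}} = \frac{1}{25262 + \frac{1}{51292}} = \frac{1}{\frac{1295738505}{51292}} = \frac{51292}{1295738505}$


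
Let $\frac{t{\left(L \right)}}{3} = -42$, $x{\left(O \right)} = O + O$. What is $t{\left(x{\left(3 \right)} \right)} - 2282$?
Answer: $-2408$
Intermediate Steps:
$x{\left(O \right)} = 2 O$
$t{\left(L \right)} = -126$ ($t{\left(L \right)} = 3 \left(-42\right) = -126$)
$t{\left(x{\left(3 \right)} \right)} - 2282 = -126 - 2282 = -2408$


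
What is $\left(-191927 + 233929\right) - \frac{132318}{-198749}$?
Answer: $\frac{8347987816}{198749} \approx 42003.0$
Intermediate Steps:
$\left(-191927 + 233929\right) - \frac{132318}{-198749} = 42002 - - \frac{132318}{198749} = 42002 + \frac{132318}{198749} = \frac{8347987816}{198749}$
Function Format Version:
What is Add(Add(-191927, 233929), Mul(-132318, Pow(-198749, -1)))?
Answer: Rational(8347987816, 198749) ≈ 42003.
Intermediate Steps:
Add(Add(-191927, 233929), Mul(-132318, Pow(-198749, -1))) = Add(42002, Mul(-132318, Rational(-1, 198749))) = Add(42002, Rational(132318, 198749)) = Rational(8347987816, 198749)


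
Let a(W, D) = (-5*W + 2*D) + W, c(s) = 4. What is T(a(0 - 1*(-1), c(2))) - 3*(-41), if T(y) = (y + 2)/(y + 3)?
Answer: 867/7 ≈ 123.86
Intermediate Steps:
a(W, D) = -4*W + 2*D
T(y) = (2 + y)/(3 + y)
T(a(0 - 1*(-1), c(2))) - 3*(-41) = (2 + (-4*(0 - 1*(-1)) + 2*4))/(3 + (-4*(0 - 1*(-1)) + 2*4)) - 3*(-41) = (2 + (-4*(0 + 1) + 8))/(3 + (-4*(0 + 1) + 8)) + 123 = (2 + (-4*1 + 8))/(3 + (-4*1 + 8)) + 123 = (2 + (-4 + 8))/(3 + (-4 + 8)) + 123 = (2 + 4)/(3 + 4) + 123 = 6/7 + 123 = 867/7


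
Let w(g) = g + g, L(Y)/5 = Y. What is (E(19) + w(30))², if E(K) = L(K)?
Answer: 24025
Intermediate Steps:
L(Y) = 5*Y
E(K) = 5*K
w(g) = 2*g
(E(19) + w(30))² = (5*19 + 2*30)² = (95 + 60)² = 155² = 24025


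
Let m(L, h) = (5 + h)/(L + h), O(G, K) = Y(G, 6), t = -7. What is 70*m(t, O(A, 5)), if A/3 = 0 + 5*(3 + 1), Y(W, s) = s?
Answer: -770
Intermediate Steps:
A = 60 (A = 3*(0 + 5*(3 + 1)) = 3*(0 + 5*4) = 3*(0 + 20) = 3*20 = 60)
O(G, K) = 6
m(L, h) = (5 + h)/(L + h)
70*m(t, O(A, 5)) = 70*((5 + 6)/(-7 + 6)) = 70*(11/(-1)) = 70*(-1*11) = 70*(-11) = -770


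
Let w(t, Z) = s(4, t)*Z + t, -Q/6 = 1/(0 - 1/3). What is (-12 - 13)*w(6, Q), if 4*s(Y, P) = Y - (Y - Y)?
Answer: -600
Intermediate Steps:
s(Y, P) = Y/4 (s(Y, P) = (Y - (Y - Y))/4 = (Y - 1*0)/4 = (Y + 0)/4 = Y/4)
Q = 18 (Q = -6/(0 - 1/3) = -6/(0 - 1*⅓) = -6/(0 - ⅓) = -6/(-⅓) = -6*(-3) = 18)
w(t, Z) = Z + t (w(t, Z) = ((¼)*4)*Z + t = 1*Z + t = Z + t)
(-12 - 13)*w(6, Q) = (-12 - 13)*(18 + 6) = -25*24 = -600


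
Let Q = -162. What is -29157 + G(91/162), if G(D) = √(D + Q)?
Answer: -29157 + I*√52306/18 ≈ -29157.0 + 12.706*I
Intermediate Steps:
G(D) = √(-162 + D) (G(D) = √(D - 162) = √(-162 + D))
-29157 + G(91/162) = -29157 + √(-162 + 91/162) = -29157 + √(-26153/162) = -29157 + I*√52306/18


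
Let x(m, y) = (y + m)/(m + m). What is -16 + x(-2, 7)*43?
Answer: -279/4 ≈ -69.750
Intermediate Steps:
x(m, y) = (m + y)/(2*m) (x(m, y) = (m + y)/((2*m)) = (m + y)*(1/(2*m)) = (m + y)/(2*m))
-16 + x(-2, 7)*43 = -16 + ((½)*(-2 + 7)/(-2))*43 = -16 + ((½)*(-½)*5)*43 = -16 - 5/4*43 = -16 - 215/4 = -279/4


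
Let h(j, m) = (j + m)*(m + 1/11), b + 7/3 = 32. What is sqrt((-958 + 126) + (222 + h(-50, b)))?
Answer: 2*I*sqrt(330803)/33 ≈ 34.858*I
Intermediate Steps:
b = 89/3 (b = -7/3 + 32 = 89/3 ≈ 29.667)
h(j, m) = (1/11 + m)*(j + m) (h(j, m) = (j + m)*(m + 1/11) = (j + m)*(1/11 + m) = (1/11 + m)*(j + m))
sqrt((-958 + 126) + (222 + h(-50, b))) = sqrt((-958 + 126) + (222 + ((89/3)**2 + (1/11)*(-50) + (1/11)*(89/3) - 50*89/3))) = sqrt(-832 + (222 + (7921/9 - 50/11 + 89/33 - 4450/3))) = sqrt(-832 + (222 - 59902/99)) = sqrt(-832 - 37924/99) = sqrt(-120292/99) = 2*I*sqrt(330803)/33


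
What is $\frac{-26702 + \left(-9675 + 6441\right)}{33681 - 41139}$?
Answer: $\frac{14968}{3729} \approx 4.0139$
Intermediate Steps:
$\frac{-26702 + \left(-9675 + 6441\right)}{33681 - 41139} = \frac{-26702 - 3234}{-7458} = \left(-29936\right) \left(- \frac{1}{7458}\right) = \frac{14968}{3729}$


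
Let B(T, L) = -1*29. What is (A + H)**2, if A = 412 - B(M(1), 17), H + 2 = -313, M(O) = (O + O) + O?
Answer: 15876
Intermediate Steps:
M(O) = 3*O (M(O) = 2*O + O = 3*O)
B(T, L) = -29
H = -315 (H = -2 - 313 = -315)
A = 441 (A = 412 - 1*(-29) = 412 + 29 = 441)
(A + H)**2 = (441 - 315)**2 = 126**2 = 15876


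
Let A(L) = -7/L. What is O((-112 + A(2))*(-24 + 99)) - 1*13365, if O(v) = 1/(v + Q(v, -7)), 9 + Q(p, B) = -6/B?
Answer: -1622363999/121389 ≈ -13365.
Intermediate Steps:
Q(p, B) = -9 - 6/B
O(v) = 1/(-57/7 + v) (O(v) = 1/(v + (-9 - 6/(-7))) = 1/(v + (-9 - 6*(-1/7))) = 1/(v + (-9 + 6/7)) = 1/(v - 57/7) = 1/(-57/7 + v))
O((-112 + A(2))*(-24 + 99)) - 1*13365 = 7/(-57 + 7*((-112 - 7/2)*(-24 + 99))) - 1*13365 = 7/(-57 + 7*((-112 - 7*1/2)*75)) - 13365 = 7/(-57 + 7*((-112 - 7/2)*75)) - 13365 = 7/(-57 + 7*(-231/2*75)) - 13365 = 7/(-57 + 7*(-17325/2)) - 13365 = 7/(-57 - 121275/2) - 13365 = 7/(-121389/2) - 13365 = 7*(-2/121389) - 13365 = -14/121389 - 13365 = -1622363999/121389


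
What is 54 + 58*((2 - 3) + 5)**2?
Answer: 982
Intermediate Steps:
54 + 58*((2 - 3) + 5)**2 = 54 + 58*(-1 + 5)**2 = 54 + 58*4**2 = 54 + 58*16 = 54 + 928 = 982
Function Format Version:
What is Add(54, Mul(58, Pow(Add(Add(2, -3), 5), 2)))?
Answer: 982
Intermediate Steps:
Add(54, Mul(58, Pow(Add(Add(2, -3), 5), 2))) = Add(54, Mul(58, Pow(Add(-1, 5), 2))) = Add(54, Mul(58, Pow(4, 2))) = Add(54, Mul(58, 16)) = Add(54, 928) = 982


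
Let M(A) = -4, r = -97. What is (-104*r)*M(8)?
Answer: -40352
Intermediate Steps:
(-104*r)*M(8) = -104*(-97)*(-4) = 10088*(-4) = -40352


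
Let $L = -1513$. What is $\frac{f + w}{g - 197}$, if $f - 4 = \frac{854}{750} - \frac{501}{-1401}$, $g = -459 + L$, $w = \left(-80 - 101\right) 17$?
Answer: $\frac{537897091}{379846125} \approx 1.4161$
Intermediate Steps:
$w = -3077$ ($w = \left(-181\right) 17 = -3077$)
$g = -1972$ ($g = -459 - 1513 = -1972$)
$f = \frac{962534}{175125}$ ($f = 4 + \left(\frac{854}{750} - \frac{501}{-1401}\right) = 4 + \left(854 \cdot \frac{1}{750} - - \frac{167}{467}\right) = 4 + \left(\frac{427}{375} + \frac{167}{467}\right) = 4 + \frac{262034}{175125} = \frac{962534}{175125} \approx 5.4963$)
$\frac{f + w}{g - 197} = \frac{\frac{962534}{175125} - 3077}{-1972 - 197} = - \frac{537897091}{175125 \left(-2169\right)} = \left(- \frac{537897091}{175125}\right) \left(- \frac{1}{2169}\right) = \frac{537897091}{379846125}$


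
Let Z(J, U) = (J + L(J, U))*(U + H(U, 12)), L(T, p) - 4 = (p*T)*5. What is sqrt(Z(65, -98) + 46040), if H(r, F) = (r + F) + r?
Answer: sqrt(9008282) ≈ 3001.4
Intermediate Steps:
L(T, p) = 4 + 5*T*p (L(T, p) = 4 + (p*T)*5 = 4 + (T*p)*5 = 4 + 5*T*p)
H(r, F) = F + 2*r (H(r, F) = (F + r) + r = F + 2*r)
Z(J, U) = (12 + 3*U)*(4 + J + 5*J*U) (Z(J, U) = (J + (4 + 5*J*U))*(U + (12 + 2*U)) = (4 + J + 5*J*U)*(12 + 3*U) = (12 + 3*U)*(4 + J + 5*J*U))
sqrt(Z(65, -98) + 46040) = sqrt((48 + 12*65 + 12*(-98) + 15*65*(-98)**2 + 63*65*(-98)) + 46040) = sqrt((48 + 780 - 1176 + 15*65*9604 - 401310) + 46040) = sqrt((48 + 780 - 1176 + 9363900 - 401310) + 46040) = sqrt(8962242 + 46040) = sqrt(9008282)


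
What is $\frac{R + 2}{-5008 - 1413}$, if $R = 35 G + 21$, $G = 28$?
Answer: $- \frac{1003}{6421} \approx -0.15621$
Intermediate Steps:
$R = 1001$ ($R = 35 \cdot 28 + 21 = 980 + 21 = 1001$)
$\frac{R + 2}{-5008 - 1413} = \frac{1001 + 2}{-5008 - 1413} = \frac{1003}{-6421} = 1003 \left(- \frac{1}{6421}\right) = - \frac{1003}{6421}$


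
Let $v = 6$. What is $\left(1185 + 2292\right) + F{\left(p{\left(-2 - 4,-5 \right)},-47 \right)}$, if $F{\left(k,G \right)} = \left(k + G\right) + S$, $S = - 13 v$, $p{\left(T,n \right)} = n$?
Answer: $3347$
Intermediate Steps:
$S = -78$ ($S = \left(-13\right) 6 = -78$)
$F{\left(k,G \right)} = -78 + G + k$ ($F{\left(k,G \right)} = \left(k + G\right) - 78 = \left(G + k\right) - 78 = -78 + G + k$)
$\left(1185 + 2292\right) + F{\left(p{\left(-2 - 4,-5 \right)},-47 \right)} = \left(1185 + 2292\right) - 130 = 3477 - 130 = 3347$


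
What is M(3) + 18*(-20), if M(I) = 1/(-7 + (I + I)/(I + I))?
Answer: -2161/6 ≈ -360.17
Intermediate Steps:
M(I) = -⅙ (M(I) = 1/(-7 + (2*I)/((2*I))) = 1/(-7 + (2*I)*(1/(2*I))) = 1/(-7 + 1) = 1/(-6) = -⅙)
M(3) + 18*(-20) = -⅙ + 18*(-20) = -⅙ - 360 = -2161/6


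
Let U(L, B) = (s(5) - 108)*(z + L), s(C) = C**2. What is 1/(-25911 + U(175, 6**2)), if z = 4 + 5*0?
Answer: -1/40768 ≈ -2.4529e-5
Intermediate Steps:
z = 4 (z = 4 + 0 = 4)
U(L, B) = -332 - 83*L (U(L, B) = (5**2 - 108)*(4 + L) = (25 - 108)*(4 + L) = -83*(4 + L) = -332 - 83*L)
1/(-25911 + U(175, 6**2)) = 1/(-25911 + (-332 - 83*175)) = 1/(-25911 + (-332 - 14525)) = 1/(-25911 - 14857) = 1/(-40768) = -1/40768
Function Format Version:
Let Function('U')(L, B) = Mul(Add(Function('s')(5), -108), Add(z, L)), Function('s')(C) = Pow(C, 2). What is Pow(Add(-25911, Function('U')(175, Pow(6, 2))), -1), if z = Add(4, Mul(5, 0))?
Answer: Rational(-1, 40768) ≈ -2.4529e-5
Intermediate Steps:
z = 4 (z = Add(4, 0) = 4)
Function('U')(L, B) = Add(-332, Mul(-83, L)) (Function('U')(L, B) = Mul(Add(Pow(5, 2), -108), Add(4, L)) = Mul(Add(25, -108), Add(4, L)) = Mul(-83, Add(4, L)) = Add(-332, Mul(-83, L)))
Pow(Add(-25911, Function('U')(175, Pow(6, 2))), -1) = Pow(Add(-25911, Add(-332, Mul(-83, 175))), -1) = Pow(Add(-25911, Add(-332, -14525)), -1) = Pow(Add(-25911, -14857), -1) = Pow(-40768, -1) = Rational(-1, 40768)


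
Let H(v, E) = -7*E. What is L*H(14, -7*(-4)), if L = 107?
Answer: -20972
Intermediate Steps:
L*H(14, -7*(-4)) = 107*(-(-49)*(-4)) = 107*(-7*28) = 107*(-196) = -20972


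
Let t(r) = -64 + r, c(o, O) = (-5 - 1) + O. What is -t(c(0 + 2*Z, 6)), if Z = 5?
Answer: 64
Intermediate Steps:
c(o, O) = -6 + O
-t(c(0 + 2*Z, 6)) = -(-64 + (-6 + 6)) = -(-64 + 0) = -1*(-64) = 64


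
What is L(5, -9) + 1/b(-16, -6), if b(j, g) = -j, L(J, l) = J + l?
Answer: -63/16 ≈ -3.9375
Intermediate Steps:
L(5, -9) + 1/b(-16, -6) = (5 - 9) + 1/(-1*(-16)) = -4 + 1/16 = -63/16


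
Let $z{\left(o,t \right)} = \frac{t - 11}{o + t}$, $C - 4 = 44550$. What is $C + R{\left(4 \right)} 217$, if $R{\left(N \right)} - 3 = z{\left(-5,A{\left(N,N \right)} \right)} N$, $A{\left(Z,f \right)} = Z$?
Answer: $51281$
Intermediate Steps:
$C = 44554$ ($C = 4 + 44550 = 44554$)
$z{\left(o,t \right)} = \frac{-11 + t}{o + t}$ ($z{\left(o,t \right)} = \frac{t - 11}{o + t} = \frac{-11 + t}{o + t}$)
$R{\left(N \right)} = 3 + \frac{N \left(-11 + N\right)}{-5 + N}$ ($R{\left(N \right)} = 3 + \frac{-11 + N}{-5 + N} N = 3 + \frac{N \left(-11 + N\right)}{-5 + N}$)
$C + R{\left(4 \right)} 217 = 44554 + \frac{-15 + 4^{2} - 32}{-5 + 4} \cdot 217 = 44554 + \frac{-15 + 16 - 32}{-1} \cdot 217 = 44554 + \left(-1\right) \left(-31\right) 217 = 44554 + 31 \cdot 217 = 44554 + 6727 = 51281$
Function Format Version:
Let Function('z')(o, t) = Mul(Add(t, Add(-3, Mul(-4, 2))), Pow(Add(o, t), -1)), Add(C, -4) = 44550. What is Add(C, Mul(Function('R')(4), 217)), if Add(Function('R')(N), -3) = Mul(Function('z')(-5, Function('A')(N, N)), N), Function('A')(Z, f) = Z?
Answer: 51281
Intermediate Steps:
C = 44554 (C = Add(4, 44550) = 44554)
Function('z')(o, t) = Mul(Pow(Add(o, t), -1), Add(-11, t)) (Function('z')(o, t) = Mul(Add(t, Add(-3, -8)), Pow(Add(o, t), -1)) = Mul(Add(t, -11), Pow(Add(o, t), -1)) = Mul(Add(-11, t), Pow(Add(o, t), -1)) = Mul(Pow(Add(o, t), -1), Add(-11, t)))
Function('R')(N) = Add(3, Mul(N, Pow(Add(-5, N), -1), Add(-11, N))) (Function('R')(N) = Add(3, Mul(Mul(Pow(Add(-5, N), -1), Add(-11, N)), N)) = Add(3, Mul(N, Pow(Add(-5, N), -1), Add(-11, N))))
Add(C, Mul(Function('R')(4), 217)) = Add(44554, Mul(Mul(Pow(Add(-5, 4), -1), Add(-15, Pow(4, 2), Mul(-8, 4))), 217)) = Add(44554, Mul(Mul(Pow(-1, -1), Add(-15, 16, -32)), 217)) = Add(44554, Mul(Mul(-1, -31), 217)) = Add(44554, Mul(31, 217)) = Add(44554, 6727) = 51281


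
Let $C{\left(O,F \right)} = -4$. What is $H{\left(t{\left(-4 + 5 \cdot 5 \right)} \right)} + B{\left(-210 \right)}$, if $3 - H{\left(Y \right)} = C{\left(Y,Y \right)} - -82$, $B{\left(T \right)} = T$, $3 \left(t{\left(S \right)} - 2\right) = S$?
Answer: $-285$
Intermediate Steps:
$t{\left(S \right)} = 2 + \frac{S}{3}$
$H{\left(Y \right)} = -75$ ($H{\left(Y \right)} = 3 - \left(-4 - -82\right) = 3 - \left(-4 + 82\right) = 3 - 78 = -75$)
$H{\left(t{\left(-4 + 5 \cdot 5 \right)} \right)} + B{\left(-210 \right)} = -75 - 210 = -285$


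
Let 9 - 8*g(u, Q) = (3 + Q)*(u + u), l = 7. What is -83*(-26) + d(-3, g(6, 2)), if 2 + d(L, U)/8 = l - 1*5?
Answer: 2158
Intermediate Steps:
g(u, Q) = 9/8 - u*(3 + Q)/4 (g(u, Q) = 9/8 - (3 + Q)*(u + u)/8 = 9/8 - (3 + Q)*2*u/8 = 9/8 - u*(3 + Q)/4)
d(L, U) = 0 (d(L, U) = -16 + 8*(7 - 1*5) = -16 + 8*(7 - 5) = -16 + 8*2 = -16 + 16 = 0)
-83*(-26) + d(-3, g(6, 2)) = -83*(-26) + 0 = 2158 + 0 = 2158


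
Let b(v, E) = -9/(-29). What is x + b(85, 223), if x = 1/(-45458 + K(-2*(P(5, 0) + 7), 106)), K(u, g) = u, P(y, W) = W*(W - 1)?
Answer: 14111/45472 ≈ 0.31032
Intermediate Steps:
b(v, E) = 9/29 (b(v, E) = -9*(-1/29) = 9/29)
P(y, W) = W*(-1 + W)
x = -1/45472 (x = 1/(-45458 - 2*(0*(-1 + 0) + 7)) = 1/(-45458 - 2*(0*(-1) + 7)) = 1/(-45458 - 2*(0 + 7)) = 1/(-45458 - 2*7) = 1/(-45458 - 14) = 1/(-45472) = -1/45472 ≈ -2.1992e-5)
x + b(85, 223) = -1/45472 + 9/29 = 14111/45472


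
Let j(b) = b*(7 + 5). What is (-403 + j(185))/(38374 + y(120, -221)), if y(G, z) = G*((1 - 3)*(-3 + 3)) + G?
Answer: 1817/38494 ≈ 0.047202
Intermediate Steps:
j(b) = 12*b (j(b) = b*12 = 12*b)
y(G, z) = G (y(G, z) = G*(-2*0) + G = G*0 + G = 0 + G = G)
(-403 + j(185))/(38374 + y(120, -221)) = (-403 + 12*185)/(38374 + 120) = (-403 + 2220)/38494 = 1817*(1/38494) = 1817/38494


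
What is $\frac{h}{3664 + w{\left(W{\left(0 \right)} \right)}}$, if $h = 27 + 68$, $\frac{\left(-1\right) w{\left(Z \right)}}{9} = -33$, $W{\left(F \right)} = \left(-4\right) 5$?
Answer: $\frac{95}{3961} \approx 0.023984$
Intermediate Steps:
$W{\left(F \right)} = -20$
$w{\left(Z \right)} = 297$ ($w{\left(Z \right)} = \left(-9\right) \left(-33\right) = 297$)
$h = 95$
$\frac{h}{3664 + w{\left(W{\left(0 \right)} \right)}} = \frac{1}{3664 + 297} \cdot 95 = \frac{1}{3961} \cdot 95 = \frac{95}{3961}$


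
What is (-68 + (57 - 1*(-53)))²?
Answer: 1764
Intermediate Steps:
(-68 + (57 - 1*(-53)))² = (-68 + (57 + 53))² = (-68 + 110)² = 42² = 1764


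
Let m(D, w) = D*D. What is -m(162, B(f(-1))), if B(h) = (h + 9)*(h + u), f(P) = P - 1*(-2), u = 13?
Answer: -26244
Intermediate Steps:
f(P) = 2 + P (f(P) = P + 2 = 2 + P)
B(h) = (9 + h)*(13 + h) (B(h) = (h + 9)*(h + 13) = (9 + h)*(13 + h))
m(D, w) = D²
-m(162, B(f(-1))) = -1*162² = -1*26244 = -26244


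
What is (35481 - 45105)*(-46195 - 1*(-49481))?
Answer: -31624464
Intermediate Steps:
(35481 - 45105)*(-46195 - 1*(-49481)) = -9624*(-46195 + 49481) = -9624*3286 = -31624464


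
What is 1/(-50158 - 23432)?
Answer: -1/73590 ≈ -1.3589e-5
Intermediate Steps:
1/(-50158 - 23432) = 1/(-73590) = -1/73590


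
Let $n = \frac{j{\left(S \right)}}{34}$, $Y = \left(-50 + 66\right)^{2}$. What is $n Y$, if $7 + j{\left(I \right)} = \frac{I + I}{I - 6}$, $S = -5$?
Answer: $- \frac{8576}{187} \approx -45.861$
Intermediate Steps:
$j{\left(I \right)} = -7 + \frac{2 I}{-6 + I}$ ($j{\left(I \right)} = -7 + \frac{I + I}{I - 6} = -7 + \frac{2 I}{-6 + I}$)
$Y = 256$ ($Y = 16^{2} = 256$)
$n = - \frac{67}{374}$ ($n = \frac{\frac{1}{-6 - 5} \left(42 - -25\right)}{34} = \frac{42 + 25}{-11} \cdot \frac{1}{34} = \left(- \frac{1}{11}\right) 67 \cdot \frac{1}{34} = \left(- \frac{67}{11}\right) \frac{1}{34} = - \frac{67}{374} \approx -0.17914$)
$n Y = \left(- \frac{67}{374}\right) 256 = - \frac{8576}{187}$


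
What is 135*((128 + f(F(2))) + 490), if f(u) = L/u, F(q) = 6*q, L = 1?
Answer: 333765/4 ≈ 83441.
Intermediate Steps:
f(u) = 1/u
135*((128 + f(F(2))) + 490) = 135*((128 + 1/(6*2)) + 490) = 135*((128 + 1/12) + 490) = 135*(1537/12 + 490) = 135*(7417/12) = 333765/4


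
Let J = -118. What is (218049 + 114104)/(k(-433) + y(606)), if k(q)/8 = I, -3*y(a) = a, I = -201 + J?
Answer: -332153/2754 ≈ -120.61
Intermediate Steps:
I = -319 (I = -201 - 118 = -319)
y(a) = -a/3
k(q) = -2552 (k(q) = 8*(-319) = -2552)
(218049 + 114104)/(k(-433) + y(606)) = (218049 + 114104)/(-2552 - ⅓*606) = 332153/(-2552 - 202) = 332153/(-2754) = 332153*(-1/2754) = -332153/2754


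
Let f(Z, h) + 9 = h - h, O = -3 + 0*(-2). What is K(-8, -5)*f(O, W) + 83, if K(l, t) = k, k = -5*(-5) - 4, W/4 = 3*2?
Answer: -106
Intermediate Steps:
W = 24 (W = 4*(3*2) = 4*6 = 24)
O = -3 (O = -3 + 0 = -3)
k = 21 (k = 25 - 4 = 21)
K(l, t) = 21
f(Z, h) = -9 (f(Z, h) = -9 + (h - h) = -9 + 0 = -9)
K(-8, -5)*f(O, W) + 83 = 21*(-9) + 83 = -189 + 83 = -106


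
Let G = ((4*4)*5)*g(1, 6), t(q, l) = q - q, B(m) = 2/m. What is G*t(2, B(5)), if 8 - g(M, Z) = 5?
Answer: 0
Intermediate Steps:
g(M, Z) = 3 (g(M, Z) = 8 - 1*5 = 8 - 5 = 3)
t(q, l) = 0
G = 240 (G = ((4*4)*5)*3 = (16*5)*3 = 80*3 = 240)
G*t(2, B(5)) = 240*0 = 0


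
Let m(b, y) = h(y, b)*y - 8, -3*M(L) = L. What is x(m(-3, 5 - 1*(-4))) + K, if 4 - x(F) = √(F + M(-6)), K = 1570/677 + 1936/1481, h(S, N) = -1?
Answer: 7646390/1002637 - I*√15 ≈ 7.6263 - 3.873*I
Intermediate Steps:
K = 3635842/1002637 (K = 1570*(1/677) + 1936*(1/1481) = 1570/677 + 1936/1481 = 3635842/1002637 ≈ 3.6263)
M(L) = -L/3
m(b, y) = -8 - y (m(b, y) = -y - 8 = -8 - y)
x(F) = 4 - √(2 + F) (x(F) = 4 - √(F - ⅓*(-6)) = 4 - √(F + 2) = 4 - √(2 + F))
x(m(-3, 5 - 1*(-4))) + K = (4 - √(2 + (-8 - (5 - 1*(-4))))) + 3635842/1002637 = (4 - √(2 + (-8 - (5 + 4)))) + 3635842/1002637 = (4 - √(2 + (-8 - 1*9))) + 3635842/1002637 = (4 - √(2 + (-8 - 9))) + 3635842/1002637 = (4 - √(2 - 17)) + 3635842/1002637 = (4 - √(-15)) + 3635842/1002637 = (4 - I*√15) + 3635842/1002637 = 7646390/1002637 - I*√15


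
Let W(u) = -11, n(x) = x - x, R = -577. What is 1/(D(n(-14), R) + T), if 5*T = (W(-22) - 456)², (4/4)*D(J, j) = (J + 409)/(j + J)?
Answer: 2885/125835308 ≈ 2.2927e-5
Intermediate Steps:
n(x) = 0
D(J, j) = (409 + J)/(J + j) (D(J, j) = (J + 409)/(j + J) = (409 + J)/(J + j))
T = 218089/5 (T = (-11 - 456)²/5 = (⅕)*(-467)² = (⅕)*218089 = 218089/5 ≈ 43618.)
1/(D(n(-14), R) + T) = 1/((409 + 0)/(0 - 577) + 218089/5) = 1/(409/(-577) + 218089/5) = 1/(-1/577*409 + 218089/5) = 1/(-409/577 + 218089/5) = 1/(125835308/2885) = 2885/125835308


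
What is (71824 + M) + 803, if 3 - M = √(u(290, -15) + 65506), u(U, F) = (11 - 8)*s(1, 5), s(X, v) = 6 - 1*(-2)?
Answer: 72630 - √65530 ≈ 72374.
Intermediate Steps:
s(X, v) = 8 (s(X, v) = 6 + 2 = 8)
u(U, F) = 24 (u(U, F) = (11 - 8)*8 = 3*8 = 24)
M = 3 - √65530 (M = 3 - √(24 + 65506) = 3 - √65530 ≈ -252.99)
(71824 + M) + 803 = (71824 + (3 - √65530)) + 803 = (71827 - √65530) + 803 = 72630 - √65530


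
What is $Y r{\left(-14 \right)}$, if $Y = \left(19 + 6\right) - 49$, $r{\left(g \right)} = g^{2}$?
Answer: $-4704$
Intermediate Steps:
$Y = -24$ ($Y = 25 - 49 = -24$)
$Y r{\left(-14 \right)} = - 24 \left(-14\right)^{2} = \left(-24\right) 196 = -4704$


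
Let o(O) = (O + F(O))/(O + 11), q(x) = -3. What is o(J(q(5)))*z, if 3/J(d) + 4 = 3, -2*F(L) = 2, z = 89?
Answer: -89/2 ≈ -44.500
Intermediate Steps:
F(L) = -1 (F(L) = -½*2 = -1)
J(d) = -3 (J(d) = 3/(-4 + 3) = 3/(-1) = 3*(-1) = -3)
o(O) = (-1 + O)/(11 + O) (o(O) = (O - 1)/(O + 11) = (-1 + O)/(11 + O))
o(J(q(5)))*z = ((-1 - 3)/(11 - 3))*89 = (-4/8)*89 = ((⅛)*(-4))*89 = -½*89 = -89/2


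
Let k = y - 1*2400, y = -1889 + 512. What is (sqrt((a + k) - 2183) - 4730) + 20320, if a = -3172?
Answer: 15590 + 2*I*sqrt(2283) ≈ 15590.0 + 95.562*I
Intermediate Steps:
y = -1377
k = -3777 (k = -1377 - 1*2400 = -1377 - 2400 = -3777)
(sqrt((a + k) - 2183) - 4730) + 20320 = (sqrt((-3172 - 3777) - 2183) - 4730) + 20320 = (sqrt(-6949 - 2183) - 4730) + 20320 = (sqrt(-9132) - 4730) + 20320 = (2*I*sqrt(2283) - 4730) + 20320 = (-4730 + 2*I*sqrt(2283)) + 20320 = 15590 + 2*I*sqrt(2283)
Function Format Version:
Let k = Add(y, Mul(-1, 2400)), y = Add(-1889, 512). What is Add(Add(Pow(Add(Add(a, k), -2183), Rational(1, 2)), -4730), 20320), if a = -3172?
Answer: Add(15590, Mul(2, I, Pow(2283, Rational(1, 2)))) ≈ Add(15590., Mul(95.562, I))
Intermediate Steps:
y = -1377
k = -3777 (k = Add(-1377, Mul(-1, 2400)) = Add(-1377, -2400) = -3777)
Add(Add(Pow(Add(Add(a, k), -2183), Rational(1, 2)), -4730), 20320) = Add(Add(Pow(Add(Add(-3172, -3777), -2183), Rational(1, 2)), -4730), 20320) = Add(Add(Pow(Add(-6949, -2183), Rational(1, 2)), -4730), 20320) = Add(Add(Pow(-9132, Rational(1, 2)), -4730), 20320) = Add(Add(Mul(2, I, Pow(2283, Rational(1, 2))), -4730), 20320) = Add(Add(-4730, Mul(2, I, Pow(2283, Rational(1, 2)))), 20320) = Add(15590, Mul(2, I, Pow(2283, Rational(1, 2))))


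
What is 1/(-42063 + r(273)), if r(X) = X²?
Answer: 1/32466 ≈ 3.0801e-5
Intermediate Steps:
1/(-42063 + r(273)) = 1/(-42063 + 273²) = 1/(-42063 + 74529) = 1/32466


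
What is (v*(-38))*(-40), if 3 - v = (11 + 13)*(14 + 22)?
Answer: -1308720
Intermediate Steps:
v = -861 (v = 3 - (11 + 13)*(14 + 22) = 3 - 24*36 = 3 - 1*864 = 3 - 864 = -861)
(v*(-38))*(-40) = -861*(-38)*(-40) = 32718*(-40) = -1308720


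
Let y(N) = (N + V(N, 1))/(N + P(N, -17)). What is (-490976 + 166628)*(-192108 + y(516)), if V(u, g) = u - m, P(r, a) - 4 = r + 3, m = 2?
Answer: 64739595483336/1039 ≈ 6.2310e+10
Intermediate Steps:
P(r, a) = 7 + r (P(r, a) = 4 + (r + 3) = 4 + (3 + r) = 7 + r)
V(u, g) = -2 + u (V(u, g) = u - 1*2 = u - 2 = -2 + u)
y(N) = (-2 + 2*N)/(7 + 2*N) (y(N) = (N + (-2 + N))/(N + (7 + N)) = (-2 + 2*N)/(7 + 2*N))
(-490976 + 166628)*(-192108 + y(516)) = (-490976 + 166628)*(-192108 + 2*(-1 + 516)/(7 + 2*516)) = -324348*(-192108 + 2*515/(7 + 1032)) = -324348*(-192108 + 2*515/1039) = -324348*(-192108 + 2*(1/1039)*515) = -324348*(-192108 + 1030/1039) = -324348*(-199599182/1039) = 64739595483336/1039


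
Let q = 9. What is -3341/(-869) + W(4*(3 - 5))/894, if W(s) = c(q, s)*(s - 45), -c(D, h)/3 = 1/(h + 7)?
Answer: 949561/258962 ≈ 3.6668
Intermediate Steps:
c(D, h) = -3/(7 + h) (c(D, h) = -3/(h + 7) = -3/(7 + h))
W(s) = -3*(-45 + s)/(7 + s) (W(s) = (-3/(7 + s))*(s - 45) = (-3/(7 + s))*(-45 + s) = -3*(-45 + s)/(7 + s))
-3341/(-869) + W(4*(3 - 5))/894 = -3341/(-869) + (3*(45 - 4*(3 - 5))/(7 + 4*(3 - 5)))/894 = -3341*(-1/869) + (3*(45 - 4*(-2))/(7 + 4*(-2)))*(1/894) = 3341/869 + (3*(45 - 1*(-8))/(7 - 8))*(1/894) = 3341/869 + (3*(45 + 8)/(-1))*(1/894) = 3341/869 + (3*(-1)*53)*(1/894) = 3341/869 - 159*1/894 = 3341/869 - 53/298 = 949561/258962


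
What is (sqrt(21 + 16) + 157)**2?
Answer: (157 + sqrt(37))**2 ≈ 26596.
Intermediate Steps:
(sqrt(21 + 16) + 157)**2 = (sqrt(37) + 157)**2 = (157 + sqrt(37))**2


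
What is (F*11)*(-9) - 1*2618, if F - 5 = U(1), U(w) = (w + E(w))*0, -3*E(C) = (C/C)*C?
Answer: -3113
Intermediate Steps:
E(C) = -C/3 (E(C) = -C/C*C/3 = -C/3)
U(w) = 0 (U(w) = (w - w/3)*0 = (2*w/3)*0 = 0)
F = 5 (F = 5 + 0 = 5)
(F*11)*(-9) - 1*2618 = (5*11)*(-9) - 1*2618 = 55*(-9) - 2618 = -495 - 2618 = -3113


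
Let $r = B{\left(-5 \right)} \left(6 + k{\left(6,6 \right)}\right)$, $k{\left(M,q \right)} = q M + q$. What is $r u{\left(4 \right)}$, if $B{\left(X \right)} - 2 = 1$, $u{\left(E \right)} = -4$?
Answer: $-576$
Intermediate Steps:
$k{\left(M,q \right)} = q + M q$ ($k{\left(M,q \right)} = M q + q = q + M q$)
$B{\left(X \right)} = 3$ ($B{\left(X \right)} = 2 + 1 = 3$)
$r = 144$ ($r = 3 \left(6 + 6 \left(1 + 6\right)\right) = 3 \left(6 + 6 \cdot 7\right) = 3 \left(6 + 42\right) = 3 \cdot 48 = 144$)
$r u{\left(4 \right)} = 144 \left(-4\right) = -576$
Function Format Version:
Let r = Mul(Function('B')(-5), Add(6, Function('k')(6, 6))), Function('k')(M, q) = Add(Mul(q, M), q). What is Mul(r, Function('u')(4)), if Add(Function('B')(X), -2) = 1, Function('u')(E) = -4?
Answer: -576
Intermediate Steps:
Function('k')(M, q) = Add(q, Mul(M, q)) (Function('k')(M, q) = Add(Mul(M, q), q) = Add(q, Mul(M, q)))
Function('B')(X) = 3 (Function('B')(X) = Add(2, 1) = 3)
r = 144 (r = Mul(3, Add(6, Mul(6, Add(1, 6)))) = Mul(3, Add(6, Mul(6, 7))) = Mul(3, Add(6, 42)) = Mul(3, 48) = 144)
Mul(r, Function('u')(4)) = Mul(144, -4) = -576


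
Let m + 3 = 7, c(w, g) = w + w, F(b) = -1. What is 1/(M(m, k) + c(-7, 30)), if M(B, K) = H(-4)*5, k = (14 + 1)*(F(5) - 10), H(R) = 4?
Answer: ⅙ ≈ 0.16667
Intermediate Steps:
c(w, g) = 2*w
m = 4 (m = -3 + 7 = 4)
k = -165 (k = (14 + 1)*(-1 - 10) = 15*(-11) = -165)
M(B, K) = 20 (M(B, K) = 4*5 = 20)
1/(M(m, k) + c(-7, 30)) = 1/(20 + 2*(-7)) = 1/(20 - 14) = 1/6 = ⅙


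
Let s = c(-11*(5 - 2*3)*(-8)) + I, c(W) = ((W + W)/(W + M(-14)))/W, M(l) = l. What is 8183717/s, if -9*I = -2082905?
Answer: 29118807/823474 ≈ 35.361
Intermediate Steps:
I = 2082905/9 (I = -⅑*(-2082905) = 2082905/9 ≈ 2.3143e+5)
c(W) = 2/(-14 + W) (c(W) = ((W + W)/(W - 14))/W = ((2*W)/(-14 + W))/W = (2*W/(-14 + W))/W = 2/(-14 + W))
s = 35409382/153 (s = 2/(-14 - 11*(5 - 2*3)*(-8)) + 2082905/9 = 2/(-14 - 11*(5 - 6)*(-8)) + 2082905/9 = 2/(-14 - 11*(-1)*(-8)) + 2082905/9 = 2/(-14 + 11*(-8)) + 2082905/9 = 2/(-14 - 88) + 2082905/9 = 2/(-102) + 2082905/9 = 2*(-1/102) + 2082905/9 = -1/51 + 2082905/9 = 35409382/153 ≈ 2.3143e+5)
8183717/s = 8183717/(35409382/153) = 8183717*(153/35409382) = 29118807/823474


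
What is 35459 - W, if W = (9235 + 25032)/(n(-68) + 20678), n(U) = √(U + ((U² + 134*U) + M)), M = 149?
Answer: 15160995709743/427584091 + 34267*I*√4407/427584091 ≈ 35457.0 + 0.0053202*I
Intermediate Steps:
n(U) = √(149 + U² + 135*U) (n(U) = √(U + ((U² + 134*U) + 149)) = √(U + (149 + U² + 134*U)) = √(149 + U² + 135*U))
W = 34267/(20678 + I*√4407) (W = (9235 + 25032)/(√(149 + (-68)² + 135*(-68)) + 20678) = 34267/(√(149 + 4624 - 9180) + 20678) = 34267/(√(-4407) + 20678) = 34267/(I*√4407 + 20678) = 34267/(20678 + I*√4407) ≈ 1.6572 - 0.0053202*I)
35459 - W = 35459 - (708573026/427584091 - 34267*I*√4407/427584091) = 35459 + (-708573026/427584091 + 34267*I*√4407/427584091) = 15160995709743/427584091 + 34267*I*√4407/427584091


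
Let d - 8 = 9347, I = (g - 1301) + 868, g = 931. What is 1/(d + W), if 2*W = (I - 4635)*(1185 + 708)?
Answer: -2/7812631 ≈ -2.5600e-7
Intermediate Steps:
I = 498 (I = (931 - 1301) + 868 = -370 + 868 = 498)
W = -7831341/2 (W = ((498 - 4635)*(1185 + 708))/2 = (-4137*1893)/2 = (½)*(-7831341) = -7831341/2 ≈ -3.9157e+6)
d = 9355 (d = 8 + 9347 = 9355)
1/(d + W) = 1/(9355 - 7831341/2) = 1/(-7812631/2) = -2/7812631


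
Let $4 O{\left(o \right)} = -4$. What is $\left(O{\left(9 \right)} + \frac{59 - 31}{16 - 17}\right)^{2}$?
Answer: $841$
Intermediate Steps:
$O{\left(o \right)} = -1$ ($O{\left(o \right)} = \frac{1}{4} \left(-4\right) = -1$)
$\left(O{\left(9 \right)} + \frac{59 - 31}{16 - 17}\right)^{2} = \left(-1 + \frac{59 - 31}{16 - 17}\right)^{2} = \left(-1 + \frac{28}{-1}\right)^{2} = \left(-1 + 28 \left(-1\right)\right)^{2} = \left(-1 - 28\right)^{2} = \left(-29\right)^{2} = 841$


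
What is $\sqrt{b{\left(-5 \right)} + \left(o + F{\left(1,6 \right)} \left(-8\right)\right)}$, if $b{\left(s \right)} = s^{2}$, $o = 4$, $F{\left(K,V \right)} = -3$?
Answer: $\sqrt{53} \approx 7.2801$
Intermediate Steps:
$\sqrt{b{\left(-5 \right)} + \left(o + F{\left(1,6 \right)} \left(-8\right)\right)} = \sqrt{\left(-5\right)^{2} + \left(4 - -24\right)} = \sqrt{25 + \left(4 + 24\right)} = \sqrt{25 + 28} = \sqrt{53}$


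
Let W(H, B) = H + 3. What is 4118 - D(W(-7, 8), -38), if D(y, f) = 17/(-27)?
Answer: 111203/27 ≈ 4118.6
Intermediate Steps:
W(H, B) = 3 + H
D(y, f) = -17/27 (D(y, f) = 17*(-1/27) = -17/27)
4118 - D(W(-7, 8), -38) = 4118 - 1*(-17/27) = 4118 + 17/27 = 111203/27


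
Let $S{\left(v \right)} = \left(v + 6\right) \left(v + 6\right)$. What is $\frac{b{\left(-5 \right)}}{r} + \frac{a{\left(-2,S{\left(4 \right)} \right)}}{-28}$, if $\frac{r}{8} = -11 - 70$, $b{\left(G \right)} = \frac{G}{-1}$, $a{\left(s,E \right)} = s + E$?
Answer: $- \frac{2273}{648} \approx -3.5077$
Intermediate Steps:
$S{\left(v \right)} = \left(6 + v\right)^{2}$ ($S{\left(v \right)} = \left(6 + v\right) \left(6 + v\right) = \left(6 + v\right)^{2}$)
$a{\left(s,E \right)} = E + s$
$b{\left(G \right)} = - G$ ($b{\left(G \right)} = G \left(-1\right) = - G$)
$r = -648$ ($r = 8 \left(-11 - 70\right) = 8 \left(-81\right) = -648$)
$\frac{b{\left(-5 \right)}}{r} + \frac{a{\left(-2,S{\left(4 \right)} \right)}}{-28} = \frac{\left(-1\right) \left(-5\right)}{-648} + \frac{\left(6 + 4\right)^{2} - 2}{-28} = 5 \left(- \frac{1}{648}\right) + \left(10^{2} - 2\right) \left(- \frac{1}{28}\right) = - \frac{5}{648} + \left(100 - 2\right) \left(- \frac{1}{28}\right) = - \frac{5}{648} + 98 \left(- \frac{1}{28}\right) = - \frac{5}{648} - \frac{7}{2} = - \frac{2273}{648}$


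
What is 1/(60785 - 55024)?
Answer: 1/5761 ≈ 0.00017358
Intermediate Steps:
1/(60785 - 55024) = 1/5761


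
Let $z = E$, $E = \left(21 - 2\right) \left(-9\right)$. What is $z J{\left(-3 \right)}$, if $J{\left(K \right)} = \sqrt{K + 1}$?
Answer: $- 171 i \sqrt{2} \approx - 241.83 i$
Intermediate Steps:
$J{\left(K \right)} = \sqrt{1 + K}$
$E = -171$ ($E = 19 \left(-9\right) = -171$)
$z = -171$
$z J{\left(-3 \right)} = - 171 \sqrt{1 - 3} = - 171 \sqrt{-2} = - 171 i \sqrt{2}$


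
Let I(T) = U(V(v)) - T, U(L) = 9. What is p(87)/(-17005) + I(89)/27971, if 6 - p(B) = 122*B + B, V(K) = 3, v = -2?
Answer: 59557889/95129371 ≈ 0.62607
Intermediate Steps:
p(B) = 6 - 123*B (p(B) = 6 - (122*B + B) = 6 - 123*B)
I(T) = 9 - T
p(87)/(-17005) + I(89)/27971 = (6 - 123*87)/(-17005) + (9 - 1*89)/27971 = (6 - 10701)*(-1/17005) + (9 - 89)*(1/27971) = -10695*(-1/17005) - 80*1/27971 = 2139/3401 - 80/27971 = 59557889/95129371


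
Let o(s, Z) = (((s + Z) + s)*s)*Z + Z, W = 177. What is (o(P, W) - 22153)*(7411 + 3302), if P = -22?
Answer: -5783713014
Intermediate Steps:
o(s, Z) = Z + Z*s*(Z + 2*s) (o(s, Z) = (((Z + s) + s)*s)*Z + Z = ((Z + 2*s)*s)*Z + Z = (s*(Z + 2*s))*Z + Z = Z*s*(Z + 2*s) + Z = Z + Z*s*(Z + 2*s))
(o(P, W) - 22153)*(7411 + 3302) = (177*(1 + 2*(-22)**2 + 177*(-22)) - 22153)*(7411 + 3302) = (177*(1 + 2*484 - 3894) - 22153)*10713 = (177*(1 + 968 - 3894) - 22153)*10713 = (177*(-2925) - 22153)*10713 = (-517725 - 22153)*10713 = -539878*10713 = -5783713014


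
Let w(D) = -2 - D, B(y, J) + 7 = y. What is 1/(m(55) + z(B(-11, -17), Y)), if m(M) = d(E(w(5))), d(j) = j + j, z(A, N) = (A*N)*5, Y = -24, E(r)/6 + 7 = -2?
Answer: 1/2052 ≈ 0.00048733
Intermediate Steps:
B(y, J) = -7 + y
E(r) = -54 (E(r) = -42 + 6*(-2) = -42 - 12 = -54)
z(A, N) = 5*A*N
d(j) = 2*j
m(M) = -108 (m(M) = 2*(-54) = -108)
1/(m(55) + z(B(-11, -17), Y)) = 1/(-108 + 5*(-7 - 11)*(-24)) = 1/(-108 + 5*(-18)*(-24)) = 1/(-108 + 2160) = 1/2052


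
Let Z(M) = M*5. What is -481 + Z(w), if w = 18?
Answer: -391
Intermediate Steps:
Z(M) = 5*M
-481 + Z(w) = -481 + 5*18 = -481 + 90 = -391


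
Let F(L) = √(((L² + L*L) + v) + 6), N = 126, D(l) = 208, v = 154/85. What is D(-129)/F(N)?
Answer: 26*√3585385/42181 ≈ 1.1671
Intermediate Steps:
v = 154/85 (v = 154*(1/85) = 154/85 ≈ 1.8118)
F(L) = √(664/85 + 2*L²) (F(L) = √(((L² + L*L) + 154/85) + 6) = √(((L² + L²) + 154/85) + 6) = √((2*L² + 154/85) + 6) = √((154/85 + 2*L²) + 6) = √(664/85 + 2*L²))
D(-129)/F(N) = 208/((√(56440 + 14450*126²)/85)) = 208/((√(56440 + 14450*15876)/85)) = 208/((√(56440 + 229408200)/85)) = 208/((√229464640/85)) = 208/(((8*√3585385)/85)) = 208/((8*√3585385/85)) = 208*(√3585385/337448) = 26*√3585385/42181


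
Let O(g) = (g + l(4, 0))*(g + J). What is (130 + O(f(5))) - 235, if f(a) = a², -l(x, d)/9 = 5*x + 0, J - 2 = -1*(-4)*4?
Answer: -6770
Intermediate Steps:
J = 18 (J = 2 - 1*(-4)*4 = 2 + 4*4 = 2 + 16 = 18)
l(x, d) = -45*x (l(x, d) = -9*(5*x + 0) = -45*x)
O(g) = (-180 + g)*(18 + g) (O(g) = (g - 45*4)*(g + 18) = (g - 180)*(18 + g) = (-180 + g)*(18 + g))
(130 + O(f(5))) - 235 = (130 + (-3240 + (5²)² - 162*5²)) - 235 = (130 + (-3240 + 25² - 162*25)) - 235 = (130 + (-3240 + 625 - 4050)) - 235 = (130 - 6665) - 235 = -6535 - 235 = -6770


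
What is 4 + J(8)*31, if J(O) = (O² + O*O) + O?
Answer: 4220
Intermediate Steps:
J(O) = O + 2*O² (J(O) = (O² + O²) + O = 2*O² + O = O + 2*O²)
4 + J(8)*31 = 4 + (8*(1 + 2*8))*31 = 4 + (8*(1 + 16))*31 = 4 + (8*17)*31 = 4 + 136*31 = 4 + 4216 = 4220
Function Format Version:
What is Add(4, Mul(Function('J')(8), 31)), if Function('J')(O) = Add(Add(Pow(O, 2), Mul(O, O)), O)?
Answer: 4220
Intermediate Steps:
Function('J')(O) = Add(O, Mul(2, Pow(O, 2))) (Function('J')(O) = Add(Add(Pow(O, 2), Pow(O, 2)), O) = Add(Mul(2, Pow(O, 2)), O) = Add(O, Mul(2, Pow(O, 2))))
Add(4, Mul(Function('J')(8), 31)) = Add(4, Mul(Mul(8, Add(1, Mul(2, 8))), 31)) = Add(4, Mul(Mul(8, Add(1, 16)), 31)) = Add(4, Mul(Mul(8, 17), 31)) = Add(4, Mul(136, 31)) = Add(4, 4216) = 4220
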